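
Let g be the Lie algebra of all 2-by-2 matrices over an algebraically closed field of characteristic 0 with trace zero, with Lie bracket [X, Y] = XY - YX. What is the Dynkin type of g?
A_1

This is sl(2), which has dimension 2^2 - 1 = 3 and rank 2 - 1 = 1 (a Cartan subalgebra is the diagonal traceless matrices). In the classification of classical Lie algebras, the special linear algebra sl(n+1) has type A_n; here n = 1, so the Dynkin diagram is a chain of 1 nodes with single edges (A_1). Hence the type is A_1.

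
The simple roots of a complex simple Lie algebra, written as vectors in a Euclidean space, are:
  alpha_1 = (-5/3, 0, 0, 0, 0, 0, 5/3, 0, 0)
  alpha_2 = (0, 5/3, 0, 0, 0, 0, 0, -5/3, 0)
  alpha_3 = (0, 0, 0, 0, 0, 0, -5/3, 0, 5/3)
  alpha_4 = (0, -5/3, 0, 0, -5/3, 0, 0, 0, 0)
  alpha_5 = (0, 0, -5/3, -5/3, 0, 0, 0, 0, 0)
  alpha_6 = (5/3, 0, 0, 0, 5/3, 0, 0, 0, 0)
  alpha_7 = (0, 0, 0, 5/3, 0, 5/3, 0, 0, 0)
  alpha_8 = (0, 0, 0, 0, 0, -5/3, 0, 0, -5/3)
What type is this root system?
Compute the Cartan integers a_ij = 2(alpha_i, alpha_j)/(alpha_j, alpha_j); the resulting 8x8 Cartan matrix is
[[2, 0, -1, 0, 0, -1, 0, 0], [0, 2, 0, -1, 0, 0, 0, 0], [-1, 0, 2, 0, 0, 0, 0, -1], [0, -1, 0, 2, 0, -1, 0, 0], [0, 0, 0, 0, 2, 0, -1, 0], [-1, 0, 0, -1, 0, 2, 0, 0], [0, 0, 0, 0, -1, 0, 2, -1], [0, 0, -1, 0, 0, 0, -1, 2]].
All simple roots have the same length, so the diagram is simply laced. The associated Dynkin diagram is a chain of 8 nodes with single edges (A_8), so the type is A_8 (the algebra sl(9)).

A_8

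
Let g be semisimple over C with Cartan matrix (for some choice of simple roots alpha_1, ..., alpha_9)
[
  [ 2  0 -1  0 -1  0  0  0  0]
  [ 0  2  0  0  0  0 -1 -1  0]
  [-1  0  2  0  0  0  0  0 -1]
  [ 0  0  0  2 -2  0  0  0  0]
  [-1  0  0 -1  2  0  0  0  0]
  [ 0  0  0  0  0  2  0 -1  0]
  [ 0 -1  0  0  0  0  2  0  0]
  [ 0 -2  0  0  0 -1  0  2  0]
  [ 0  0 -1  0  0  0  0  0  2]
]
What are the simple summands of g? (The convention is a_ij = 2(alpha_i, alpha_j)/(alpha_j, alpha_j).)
The diagram associated to this matrix has two connected components: the simple roots {alpha_1, alpha_3, alpha_4, alpha_5, alpha_9} form a chain of 5 nodes with a double edge at one end; the terminal node there is the unique long simple root (C_5), and {alpha_2, alpha_6, alpha_7, alpha_8} form a chain of 4 nodes with a double edge between the middle two (F_4). A semisimple Lie algebra decomposes uniquely as the direct sum of simple ideals, one per connected component of its Dynkin diagram, so g ≅ C_5 ⊕ F_4 (dimension 55 + 52 = 107).

C5 ⊕ F4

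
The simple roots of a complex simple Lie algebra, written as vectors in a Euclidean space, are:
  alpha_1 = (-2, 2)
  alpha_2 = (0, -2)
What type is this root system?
B2

Compute the Cartan integers a_ij = 2(alpha_i, alpha_j)/(alpha_j, alpha_j); the resulting 2x2 Cartan matrix is
[[2, -2], [-1, 2]].
The roots have two lengths (squared-length ratio 2:1); the short ones are alpha_{2}. The associated Dynkin diagram is a chain of 2 nodes with a double edge at one end; the terminal node there is the unique short simple root (B_2), so the type is B_2 (the algebra so(5)).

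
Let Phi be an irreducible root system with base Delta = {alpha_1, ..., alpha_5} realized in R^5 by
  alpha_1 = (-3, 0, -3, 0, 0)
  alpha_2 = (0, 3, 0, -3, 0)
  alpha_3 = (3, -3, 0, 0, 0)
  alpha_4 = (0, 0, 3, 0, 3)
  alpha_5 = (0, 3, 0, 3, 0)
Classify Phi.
D_5

Compute the Cartan integers a_ij = 2(alpha_i, alpha_j)/(alpha_j, alpha_j); the resulting 5x5 Cartan matrix is
[[2, 0, -1, -1, 0], [0, 2, -1, 0, 0], [-1, -1, 2, 0, -1], [-1, 0, 0, 2, 0], [0, 0, -1, 0, 2]].
All simple roots have the same length, so the diagram is simply laced. The associated Dynkin diagram is a chain of 3 nodes with a fork of two nodes at one end (D_5), so the type is D_5 (the algebra so(10)).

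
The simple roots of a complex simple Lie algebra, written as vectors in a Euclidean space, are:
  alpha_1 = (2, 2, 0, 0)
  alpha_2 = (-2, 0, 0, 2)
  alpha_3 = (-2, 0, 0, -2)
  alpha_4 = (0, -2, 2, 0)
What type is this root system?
Compute the Cartan integers a_ij = 2(alpha_i, alpha_j)/(alpha_j, alpha_j); the resulting 4x4 Cartan matrix is
[[2, -1, -1, -1], [-1, 2, 0, 0], [-1, 0, 2, 0], [-1, 0, 0, 2]].
All simple roots have the same length, so the diagram is simply laced. The associated Dynkin diagram is a chain of 2 nodes with a fork of two nodes at one end (D_4), so the type is D_4 (the algebra so(8)).

type D_4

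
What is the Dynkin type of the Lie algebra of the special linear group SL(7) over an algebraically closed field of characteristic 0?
This is sl(7), which has dimension 7^2 - 1 = 48 and rank 7 - 1 = 6 (a Cartan subalgebra is the diagonal traceless matrices). In the classification of classical Lie algebras, the special linear algebra sl(n+1) has type A_n; here n = 6, so the Dynkin diagram is a chain of 6 nodes with single edges (A_6). Hence the type is A_6.

A6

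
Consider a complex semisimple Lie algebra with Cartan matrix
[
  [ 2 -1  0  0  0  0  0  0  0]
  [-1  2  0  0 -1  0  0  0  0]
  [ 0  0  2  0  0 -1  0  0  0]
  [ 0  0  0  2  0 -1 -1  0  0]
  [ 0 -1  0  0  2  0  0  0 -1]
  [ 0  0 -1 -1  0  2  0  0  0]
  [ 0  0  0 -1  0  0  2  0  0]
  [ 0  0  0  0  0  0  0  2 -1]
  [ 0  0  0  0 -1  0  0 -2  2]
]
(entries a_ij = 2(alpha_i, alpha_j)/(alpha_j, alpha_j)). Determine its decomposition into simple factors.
A_4 + B_5

The diagram associated to this matrix has two connected components: the simple roots {alpha_3, alpha_4, alpha_6, alpha_7} form a chain of 4 nodes with single edges (A_4), and {alpha_1, alpha_2, alpha_5, alpha_8, alpha_9} form a chain of 5 nodes with a double edge at one end; the terminal node there is the unique short simple root (B_5). A semisimple Lie algebra decomposes uniquely as the direct sum of simple ideals, one per connected component of its Dynkin diagram, so g ≅ A_4 ⊕ B_5 (dimension 24 + 55 = 79).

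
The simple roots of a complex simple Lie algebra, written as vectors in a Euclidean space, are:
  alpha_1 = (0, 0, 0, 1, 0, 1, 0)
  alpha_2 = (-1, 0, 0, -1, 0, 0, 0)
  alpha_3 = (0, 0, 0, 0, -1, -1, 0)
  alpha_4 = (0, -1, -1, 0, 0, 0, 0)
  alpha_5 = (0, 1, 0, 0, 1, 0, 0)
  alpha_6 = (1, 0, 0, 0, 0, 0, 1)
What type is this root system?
type A_6

Compute the Cartan integers a_ij = 2(alpha_i, alpha_j)/(alpha_j, alpha_j); the resulting 6x6 Cartan matrix is
[[2, -1, -1, 0, 0, 0], [-1, 2, 0, 0, 0, -1], [-1, 0, 2, 0, -1, 0], [0, 0, 0, 2, -1, 0], [0, 0, -1, -1, 2, 0], [0, -1, 0, 0, 0, 2]].
All simple roots have the same length, so the diagram is simply laced. The associated Dynkin diagram is a chain of 6 nodes with single edges (A_6), so the type is A_6 (the algebra sl(7)).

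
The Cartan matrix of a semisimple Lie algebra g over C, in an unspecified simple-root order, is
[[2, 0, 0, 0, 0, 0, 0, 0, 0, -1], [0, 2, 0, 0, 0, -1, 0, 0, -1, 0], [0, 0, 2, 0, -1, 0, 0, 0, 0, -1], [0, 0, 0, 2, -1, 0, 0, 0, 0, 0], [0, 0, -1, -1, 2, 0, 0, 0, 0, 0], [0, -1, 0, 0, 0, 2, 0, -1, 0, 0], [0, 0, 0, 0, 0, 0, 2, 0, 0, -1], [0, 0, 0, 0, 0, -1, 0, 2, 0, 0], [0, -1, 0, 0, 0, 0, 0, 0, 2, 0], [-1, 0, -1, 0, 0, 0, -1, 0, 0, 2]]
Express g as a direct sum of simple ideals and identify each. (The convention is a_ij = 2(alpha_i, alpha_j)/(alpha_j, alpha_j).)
The diagram associated to this matrix has two connected components: the simple roots {alpha_2, alpha_6, alpha_8, alpha_9} form a chain of 4 nodes with single edges (A_4), and {alpha_1, alpha_3, alpha_4, alpha_5, alpha_7, alpha_10} form a chain of 4 nodes with a fork of two nodes at one end (D_6). A semisimple Lie algebra decomposes uniquely as the direct sum of simple ideals, one per connected component of its Dynkin diagram, so g ≅ A_4 ⊕ D_6 (dimension 24 + 66 = 90).

type A_4 ⊕ type D_6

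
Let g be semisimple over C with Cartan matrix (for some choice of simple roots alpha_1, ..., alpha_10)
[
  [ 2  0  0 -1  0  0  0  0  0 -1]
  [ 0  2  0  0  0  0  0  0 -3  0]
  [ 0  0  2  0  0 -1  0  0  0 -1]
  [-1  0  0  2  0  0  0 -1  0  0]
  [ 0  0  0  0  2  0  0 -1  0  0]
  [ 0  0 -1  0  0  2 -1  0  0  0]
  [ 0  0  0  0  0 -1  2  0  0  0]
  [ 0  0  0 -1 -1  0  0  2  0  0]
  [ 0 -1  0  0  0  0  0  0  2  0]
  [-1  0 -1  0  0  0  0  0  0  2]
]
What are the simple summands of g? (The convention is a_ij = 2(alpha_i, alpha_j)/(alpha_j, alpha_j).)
The diagram associated to this matrix has two connected components: the simple roots {alpha_1, alpha_3, alpha_4, alpha_5, alpha_6, alpha_7, alpha_8, alpha_10} form a chain of 8 nodes with single edges (A_8), and {alpha_2, alpha_9} form two nodes joined by a triple edge (G_2). A semisimple Lie algebra decomposes uniquely as the direct sum of simple ideals, one per connected component of its Dynkin diagram, so g ≅ A_8 ⊕ G_2 (dimension 80 + 14 = 94).

A_8 (sl(9)) + G_2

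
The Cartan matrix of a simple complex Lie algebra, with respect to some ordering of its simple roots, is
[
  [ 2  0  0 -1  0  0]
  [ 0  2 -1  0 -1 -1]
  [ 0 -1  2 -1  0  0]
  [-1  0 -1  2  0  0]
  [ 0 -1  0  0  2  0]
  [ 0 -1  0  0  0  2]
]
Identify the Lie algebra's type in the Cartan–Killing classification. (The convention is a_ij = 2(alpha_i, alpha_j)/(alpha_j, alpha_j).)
type D_6

The matrix has rank 6 with 2's on the diagonal. Reading the off-diagonal entries as Dynkin edges (a single edge where a_ij = a_ji = -1; a double or triple edge where a_ij * a_ji = 2 or 3), the diagram is a chain of 4 nodes with a fork of two nodes at one end (D_6). One simple-root ordering that puts it in standard form is (alpha_1, alpha_4, alpha_3, alpha_2, alpha_6, alpha_5). So the algebra is type D_6, i.e. so(12).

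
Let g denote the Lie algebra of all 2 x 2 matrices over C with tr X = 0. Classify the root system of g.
A_1 (sl(2))

This is sl(2), which has dimension 2^2 - 1 = 3 and rank 2 - 1 = 1 (a Cartan subalgebra is the diagonal traceless matrices). In the classification of classical Lie algebras, the special linear algebra sl(n+1) has type A_n; here n = 1, so the Dynkin diagram is a chain of 1 nodes with single edges (A_1). Hence the type is A_1.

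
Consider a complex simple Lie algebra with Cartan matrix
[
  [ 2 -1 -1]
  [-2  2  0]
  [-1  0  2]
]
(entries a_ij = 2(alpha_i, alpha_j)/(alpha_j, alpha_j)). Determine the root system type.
The matrix has rank 3 with 2's on the diagonal. Reading the off-diagonal entries as Dynkin edges (a single edge where a_ij = a_ji = -1; a double or triple edge where a_ij * a_ji = 2 or 3), the diagram is a chain of 3 nodes with a double edge at one end; the terminal node there is the unique long simple root (C_3). One simple-root ordering that puts it in standard form is (alpha_3, alpha_1, alpha_2). So the algebra is type C_3, i.e. sp(6).

C_3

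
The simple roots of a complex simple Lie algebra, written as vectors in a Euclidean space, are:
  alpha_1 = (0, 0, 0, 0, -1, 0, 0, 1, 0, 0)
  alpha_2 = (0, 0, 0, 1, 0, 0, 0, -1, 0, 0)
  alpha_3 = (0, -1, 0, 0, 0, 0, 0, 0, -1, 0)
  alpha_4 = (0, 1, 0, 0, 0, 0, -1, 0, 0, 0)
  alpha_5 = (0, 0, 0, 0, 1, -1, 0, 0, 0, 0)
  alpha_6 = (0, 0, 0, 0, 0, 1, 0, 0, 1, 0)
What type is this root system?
Compute the Cartan integers a_ij = 2(alpha_i, alpha_j)/(alpha_j, alpha_j); the resulting 6x6 Cartan matrix is
[[2, -1, 0, 0, -1, 0], [-1, 2, 0, 0, 0, 0], [0, 0, 2, -1, 0, -1], [0, 0, -1, 2, 0, 0], [-1, 0, 0, 0, 2, -1], [0, 0, -1, 0, -1, 2]].
All simple roots have the same length, so the diagram is simply laced. The associated Dynkin diagram is a chain of 6 nodes with single edges (A_6), so the type is A_6 (the algebra sl(7)).

type A_6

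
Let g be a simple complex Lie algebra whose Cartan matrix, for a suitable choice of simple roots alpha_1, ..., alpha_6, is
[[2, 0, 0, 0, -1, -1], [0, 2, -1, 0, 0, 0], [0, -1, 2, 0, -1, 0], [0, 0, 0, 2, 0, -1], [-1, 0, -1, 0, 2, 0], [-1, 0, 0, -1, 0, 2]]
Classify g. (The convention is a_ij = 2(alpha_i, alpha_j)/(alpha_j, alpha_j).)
The matrix has rank 6 with 2's on the diagonal. Reading the off-diagonal entries as Dynkin edges (a single edge where a_ij = a_ji = -1; a double or triple edge where a_ij * a_ji = 2 or 3), the diagram is a chain of 6 nodes with single edges (A_6). One simple-root ordering that puts it in standard form is (alpha_4, alpha_6, alpha_1, alpha_5, alpha_3, alpha_2). So the algebra is type A_6, i.e. sl(7).

A_6 (sl(7))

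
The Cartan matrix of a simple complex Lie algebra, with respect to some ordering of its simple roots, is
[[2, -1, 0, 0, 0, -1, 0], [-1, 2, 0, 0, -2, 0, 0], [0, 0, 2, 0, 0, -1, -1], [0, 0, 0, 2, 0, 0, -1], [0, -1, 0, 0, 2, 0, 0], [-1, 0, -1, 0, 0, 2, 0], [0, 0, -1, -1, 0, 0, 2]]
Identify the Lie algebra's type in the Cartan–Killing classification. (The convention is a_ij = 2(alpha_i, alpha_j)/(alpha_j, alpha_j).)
B7

The matrix has rank 7 with 2's on the diagonal. Reading the off-diagonal entries as Dynkin edges (a single edge where a_ij = a_ji = -1; a double or triple edge where a_ij * a_ji = 2 or 3), the diagram is a chain of 7 nodes with a double edge at one end; the terminal node there is the unique short simple root (B_7). One simple-root ordering that puts it in standard form is (alpha_4, alpha_7, alpha_3, alpha_6, alpha_1, alpha_2, alpha_5). So the algebra is type B_7, i.e. so(15).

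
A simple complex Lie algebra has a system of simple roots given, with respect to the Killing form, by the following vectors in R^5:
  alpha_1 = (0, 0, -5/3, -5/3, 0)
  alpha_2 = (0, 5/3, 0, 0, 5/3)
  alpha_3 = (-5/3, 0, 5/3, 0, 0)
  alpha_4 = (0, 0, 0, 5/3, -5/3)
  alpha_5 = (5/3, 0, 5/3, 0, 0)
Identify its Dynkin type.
Compute the Cartan integers a_ij = 2(alpha_i, alpha_j)/(alpha_j, alpha_j); the resulting 5x5 Cartan matrix is
[[2, 0, -1, -1, -1], [0, 2, 0, -1, 0], [-1, 0, 2, 0, 0], [-1, -1, 0, 2, 0], [-1, 0, 0, 0, 2]].
All simple roots have the same length, so the diagram is simply laced. The associated Dynkin diagram is a chain of 3 nodes with a fork of two nodes at one end (D_5), so the type is D_5 (the algebra so(10)).

type D_5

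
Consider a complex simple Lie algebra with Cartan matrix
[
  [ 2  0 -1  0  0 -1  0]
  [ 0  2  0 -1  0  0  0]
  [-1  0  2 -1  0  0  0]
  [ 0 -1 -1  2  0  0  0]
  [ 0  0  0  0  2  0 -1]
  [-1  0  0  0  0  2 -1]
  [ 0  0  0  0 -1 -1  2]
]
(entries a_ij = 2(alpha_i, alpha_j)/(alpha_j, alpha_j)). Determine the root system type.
A7

The matrix has rank 7 with 2's on the diagonal. Reading the off-diagonal entries as Dynkin edges (a single edge where a_ij = a_ji = -1; a double or triple edge where a_ij * a_ji = 2 or 3), the diagram is a chain of 7 nodes with single edges (A_7). One simple-root ordering that puts it in standard form is (alpha_5, alpha_7, alpha_6, alpha_1, alpha_3, alpha_4, alpha_2). So the algebra is type A_7, i.e. sl(8).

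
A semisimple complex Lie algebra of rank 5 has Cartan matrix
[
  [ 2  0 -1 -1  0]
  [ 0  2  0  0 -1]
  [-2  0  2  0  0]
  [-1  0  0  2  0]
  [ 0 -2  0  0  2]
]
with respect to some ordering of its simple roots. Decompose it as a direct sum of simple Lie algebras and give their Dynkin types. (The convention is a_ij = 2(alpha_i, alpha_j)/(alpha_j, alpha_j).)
The diagram associated to this matrix has two connected components: the simple roots {alpha_2, alpha_5} form a chain of 2 nodes with a double edge at one end; the terminal node there is the unique short simple root (B_2), and {alpha_1, alpha_3, alpha_4} form a chain of 3 nodes with a double edge at one end; the terminal node there is the unique long simple root (C_3). A semisimple Lie algebra decomposes uniquely as the direct sum of simple ideals, one per connected component of its Dynkin diagram, so g ≅ B_2 ⊕ C_3 (dimension 10 + 21 = 31).

B2 ⊕ C3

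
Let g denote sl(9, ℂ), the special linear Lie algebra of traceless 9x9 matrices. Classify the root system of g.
This is sl(9), which has dimension 9^2 - 1 = 80 and rank 9 - 1 = 8 (a Cartan subalgebra is the diagonal traceless matrices). In the classification of classical Lie algebras, the special linear algebra sl(n+1) has type A_n; here n = 8, so the Dynkin diagram is a chain of 8 nodes with single edges (A_8). Hence the type is A_8.

A8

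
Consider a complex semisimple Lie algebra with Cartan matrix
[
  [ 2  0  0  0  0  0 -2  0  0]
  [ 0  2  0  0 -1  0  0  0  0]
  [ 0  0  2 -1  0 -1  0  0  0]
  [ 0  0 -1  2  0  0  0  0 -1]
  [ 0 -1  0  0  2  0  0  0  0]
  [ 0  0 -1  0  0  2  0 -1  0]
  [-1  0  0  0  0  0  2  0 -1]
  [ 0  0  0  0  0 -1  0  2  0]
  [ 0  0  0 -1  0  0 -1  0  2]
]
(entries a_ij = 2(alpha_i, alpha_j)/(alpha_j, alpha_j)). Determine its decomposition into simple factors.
The diagram associated to this matrix has two connected components: the simple roots {alpha_2, alpha_5} form a chain of 2 nodes with single edges (A_2), and {alpha_1, alpha_3, alpha_4, alpha_6, alpha_7, alpha_8, alpha_9} form a chain of 7 nodes with a double edge at one end; the terminal node there is the unique long simple root (C_7). A semisimple Lie algebra decomposes uniquely as the direct sum of simple ideals, one per connected component of its Dynkin diagram, so g ≅ A_2 ⊕ C_7 (dimension 8 + 105 = 113).

type A_2 ⊕ type C_7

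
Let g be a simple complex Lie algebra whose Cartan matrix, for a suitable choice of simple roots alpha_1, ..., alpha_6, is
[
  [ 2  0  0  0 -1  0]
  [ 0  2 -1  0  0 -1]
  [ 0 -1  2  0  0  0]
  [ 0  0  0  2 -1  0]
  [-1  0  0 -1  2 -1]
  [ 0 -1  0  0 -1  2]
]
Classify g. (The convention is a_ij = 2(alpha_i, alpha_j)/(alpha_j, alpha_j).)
type D_6

The matrix has rank 6 with 2's on the diagonal. Reading the off-diagonal entries as Dynkin edges (a single edge where a_ij = a_ji = -1; a double or triple edge where a_ij * a_ji = 2 or 3), the diagram is a chain of 4 nodes with a fork of two nodes at one end (D_6). One simple-root ordering that puts it in standard form is (alpha_3, alpha_2, alpha_6, alpha_5, alpha_1, alpha_4). So the algebra is type D_6, i.e. so(12).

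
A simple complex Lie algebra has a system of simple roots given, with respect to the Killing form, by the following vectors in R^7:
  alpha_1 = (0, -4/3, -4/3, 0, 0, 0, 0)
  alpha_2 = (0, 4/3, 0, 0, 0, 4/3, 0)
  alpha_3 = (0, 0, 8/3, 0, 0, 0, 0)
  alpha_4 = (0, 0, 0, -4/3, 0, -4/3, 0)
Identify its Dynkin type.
Compute the Cartan integers a_ij = 2(alpha_i, alpha_j)/(alpha_j, alpha_j); the resulting 4x4 Cartan matrix is
[[2, -1, -1, 0], [-1, 2, 0, -1], [-2, 0, 2, 0], [0, -1, 0, 2]].
The roots have two lengths (squared-length ratio 2:1); the short ones are alpha_{1,2,4}. The associated Dynkin diagram is a chain of 4 nodes with a double edge at one end; the terminal node there is the unique long simple root (C_4), so the type is C_4 (the algebra sp(8)).

C4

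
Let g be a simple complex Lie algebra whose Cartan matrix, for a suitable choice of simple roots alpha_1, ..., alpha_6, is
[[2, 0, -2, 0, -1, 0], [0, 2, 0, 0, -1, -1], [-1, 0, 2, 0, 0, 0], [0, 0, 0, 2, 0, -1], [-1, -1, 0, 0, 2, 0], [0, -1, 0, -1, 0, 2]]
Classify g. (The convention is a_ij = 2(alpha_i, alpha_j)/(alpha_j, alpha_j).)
The matrix has rank 6 with 2's on the diagonal. Reading the off-diagonal entries as Dynkin edges (a single edge where a_ij = a_ji = -1; a double or triple edge where a_ij * a_ji = 2 or 3), the diagram is a chain of 6 nodes with a double edge at one end; the terminal node there is the unique short simple root (B_6). One simple-root ordering that puts it in standard form is (alpha_4, alpha_6, alpha_2, alpha_5, alpha_1, alpha_3). So the algebra is type B_6, i.e. so(13).

type B_6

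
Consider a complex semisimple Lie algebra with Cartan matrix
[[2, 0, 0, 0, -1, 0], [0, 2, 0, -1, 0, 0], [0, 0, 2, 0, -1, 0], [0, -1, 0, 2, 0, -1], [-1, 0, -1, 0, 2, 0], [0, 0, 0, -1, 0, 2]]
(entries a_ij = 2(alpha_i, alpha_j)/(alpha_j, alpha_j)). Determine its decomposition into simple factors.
The diagram associated to this matrix has two connected components: the simple roots {alpha_2, alpha_4, alpha_6} form a chain of 3 nodes with single edges (A_3), and {alpha_1, alpha_3, alpha_5} form a chain of 3 nodes with single edges (A_3). A semisimple Lie algebra decomposes uniquely as the direct sum of simple ideals, one per connected component of its Dynkin diagram, so g ≅ A_3 ⊕ A_3 (dimension 15 + 15 = 30).

A_3 + A_3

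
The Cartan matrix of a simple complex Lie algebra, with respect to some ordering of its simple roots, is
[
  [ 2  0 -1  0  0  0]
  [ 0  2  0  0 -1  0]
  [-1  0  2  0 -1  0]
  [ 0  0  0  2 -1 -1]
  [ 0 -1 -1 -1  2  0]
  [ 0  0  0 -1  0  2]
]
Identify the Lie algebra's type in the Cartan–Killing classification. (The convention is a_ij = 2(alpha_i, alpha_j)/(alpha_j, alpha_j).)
The matrix has rank 6 with 2's on the diagonal. Reading the off-diagonal entries as Dynkin edges (a single edge where a_ij = a_ji = -1; a double or triple edge where a_ij * a_ji = 2 or 3), the diagram is a chain of 5 nodes with one extra node attached to the third node from one end (E_6). One simple-root ordering that puts it in standard form is (alpha_6, alpha_2, alpha_4, alpha_5, alpha_3, alpha_1). So the algebra is type E_6.

type E_6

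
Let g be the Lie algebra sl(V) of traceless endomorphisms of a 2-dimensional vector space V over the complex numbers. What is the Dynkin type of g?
type A_1

This is sl(2), which has dimension 2^2 - 1 = 3 and rank 2 - 1 = 1 (a Cartan subalgebra is the diagonal traceless matrices). In the classification of classical Lie algebras, the special linear algebra sl(n+1) has type A_n; here n = 1, so the Dynkin diagram is a chain of 1 nodes with single edges (A_1). Hence the type is A_1.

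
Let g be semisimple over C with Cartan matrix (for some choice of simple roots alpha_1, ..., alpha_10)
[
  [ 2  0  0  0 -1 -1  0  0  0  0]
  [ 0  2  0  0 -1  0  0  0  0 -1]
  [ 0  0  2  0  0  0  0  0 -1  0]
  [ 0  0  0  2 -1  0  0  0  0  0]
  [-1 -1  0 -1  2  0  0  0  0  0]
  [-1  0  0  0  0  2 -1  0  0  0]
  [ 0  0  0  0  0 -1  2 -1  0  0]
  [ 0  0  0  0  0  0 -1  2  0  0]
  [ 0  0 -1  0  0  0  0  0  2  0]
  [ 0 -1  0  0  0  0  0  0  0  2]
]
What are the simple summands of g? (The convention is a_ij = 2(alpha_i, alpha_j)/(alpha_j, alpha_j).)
The diagram associated to this matrix has two connected components: the simple roots {alpha_3, alpha_9} form a chain of 2 nodes with single edges (A_2), and {alpha_1, alpha_2, alpha_4, alpha_5, alpha_6, alpha_7, alpha_8, alpha_10} form a chain of 7 nodes with one extra node attached to the third node from one end (E_8). A semisimple Lie algebra decomposes uniquely as the direct sum of simple ideals, one per connected component of its Dynkin diagram, so g ≅ A_2 ⊕ E_8 (dimension 8 + 248 = 256).

type A_2 + type E_8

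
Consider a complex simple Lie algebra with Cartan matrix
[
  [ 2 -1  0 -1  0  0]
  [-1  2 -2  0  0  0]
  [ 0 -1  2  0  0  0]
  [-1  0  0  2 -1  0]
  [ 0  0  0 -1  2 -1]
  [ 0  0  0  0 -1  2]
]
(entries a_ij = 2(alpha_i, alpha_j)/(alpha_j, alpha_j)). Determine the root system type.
The matrix has rank 6 with 2's on the diagonal. Reading the off-diagonal entries as Dynkin edges (a single edge where a_ij = a_ji = -1; a double or triple edge where a_ij * a_ji = 2 or 3), the diagram is a chain of 6 nodes with a double edge at one end; the terminal node there is the unique short simple root (B_6). One simple-root ordering that puts it in standard form is (alpha_6, alpha_5, alpha_4, alpha_1, alpha_2, alpha_3). So the algebra is type B_6, i.e. so(13).

B6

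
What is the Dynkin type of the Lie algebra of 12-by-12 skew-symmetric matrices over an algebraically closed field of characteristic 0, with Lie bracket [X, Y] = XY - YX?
type D_6

This is so(12) with 12 even, which has dimension 12(12-1)/2 = 66 and rank 12/2 = 6. In the classification of classical Lie algebras, the orthogonal algebra so(2n) in an even number of variables has type D_n; here n = 6, so the Dynkin diagram is a chain of 4 nodes with a fork of two nodes at one end (D_6). Hence the type is D_6.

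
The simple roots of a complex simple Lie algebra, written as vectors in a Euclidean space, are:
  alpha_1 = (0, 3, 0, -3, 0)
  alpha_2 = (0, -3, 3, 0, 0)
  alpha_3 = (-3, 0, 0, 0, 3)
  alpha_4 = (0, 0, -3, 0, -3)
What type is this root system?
A4

Compute the Cartan integers a_ij = 2(alpha_i, alpha_j)/(alpha_j, alpha_j); the resulting 4x4 Cartan matrix is
[[2, -1, 0, 0], [-1, 2, 0, -1], [0, 0, 2, -1], [0, -1, -1, 2]].
All simple roots have the same length, so the diagram is simply laced. The associated Dynkin diagram is a chain of 4 nodes with single edges (A_4), so the type is A_4 (the algebra sl(5)).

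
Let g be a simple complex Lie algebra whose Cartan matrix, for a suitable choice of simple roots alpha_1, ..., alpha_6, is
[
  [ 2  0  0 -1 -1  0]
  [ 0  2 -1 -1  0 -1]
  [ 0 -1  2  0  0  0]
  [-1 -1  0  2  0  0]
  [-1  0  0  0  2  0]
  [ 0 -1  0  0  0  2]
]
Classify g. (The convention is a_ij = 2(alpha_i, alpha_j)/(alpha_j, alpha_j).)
D6

The matrix has rank 6 with 2's on the diagonal. Reading the off-diagonal entries as Dynkin edges (a single edge where a_ij = a_ji = -1; a double or triple edge where a_ij * a_ji = 2 or 3), the diagram is a chain of 4 nodes with a fork of two nodes at one end (D_6). One simple-root ordering that puts it in standard form is (alpha_5, alpha_1, alpha_4, alpha_2, alpha_6, alpha_3). So the algebra is type D_6, i.e. so(12).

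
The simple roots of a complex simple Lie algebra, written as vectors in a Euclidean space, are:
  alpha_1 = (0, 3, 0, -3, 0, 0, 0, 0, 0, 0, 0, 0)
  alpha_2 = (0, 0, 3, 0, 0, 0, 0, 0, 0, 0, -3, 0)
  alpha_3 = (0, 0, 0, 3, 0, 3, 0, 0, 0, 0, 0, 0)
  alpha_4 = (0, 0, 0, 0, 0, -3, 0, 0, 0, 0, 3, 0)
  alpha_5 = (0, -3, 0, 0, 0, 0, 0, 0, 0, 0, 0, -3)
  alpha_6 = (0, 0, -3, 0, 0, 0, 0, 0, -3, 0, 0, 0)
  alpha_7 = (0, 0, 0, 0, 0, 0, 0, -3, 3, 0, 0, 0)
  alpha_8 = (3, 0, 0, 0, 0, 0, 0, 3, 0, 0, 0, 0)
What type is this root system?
A8

Compute the Cartan integers a_ij = 2(alpha_i, alpha_j)/(alpha_j, alpha_j); the resulting 8x8 Cartan matrix is
[[2, 0, -1, 0, -1, 0, 0, 0], [0, 2, 0, -1, 0, -1, 0, 0], [-1, 0, 2, -1, 0, 0, 0, 0], [0, -1, -1, 2, 0, 0, 0, 0], [-1, 0, 0, 0, 2, 0, 0, 0], [0, -1, 0, 0, 0, 2, -1, 0], [0, 0, 0, 0, 0, -1, 2, -1], [0, 0, 0, 0, 0, 0, -1, 2]].
All simple roots have the same length, so the diagram is simply laced. The associated Dynkin diagram is a chain of 8 nodes with single edges (A_8), so the type is A_8 (the algebra sl(9)).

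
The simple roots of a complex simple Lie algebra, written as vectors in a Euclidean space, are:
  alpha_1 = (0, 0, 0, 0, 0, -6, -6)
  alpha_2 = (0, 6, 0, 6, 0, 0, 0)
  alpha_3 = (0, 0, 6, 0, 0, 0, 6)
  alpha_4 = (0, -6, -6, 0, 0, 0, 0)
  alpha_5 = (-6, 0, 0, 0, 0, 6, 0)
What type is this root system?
Compute the Cartan integers a_ij = 2(alpha_i, alpha_j)/(alpha_j, alpha_j); the resulting 5x5 Cartan matrix is
[[2, 0, -1, 0, -1], [0, 2, 0, -1, 0], [-1, 0, 2, -1, 0], [0, -1, -1, 2, 0], [-1, 0, 0, 0, 2]].
All simple roots have the same length, so the diagram is simply laced. The associated Dynkin diagram is a chain of 5 nodes with single edges (A_5), so the type is A_5 (the algebra sl(6)).

A5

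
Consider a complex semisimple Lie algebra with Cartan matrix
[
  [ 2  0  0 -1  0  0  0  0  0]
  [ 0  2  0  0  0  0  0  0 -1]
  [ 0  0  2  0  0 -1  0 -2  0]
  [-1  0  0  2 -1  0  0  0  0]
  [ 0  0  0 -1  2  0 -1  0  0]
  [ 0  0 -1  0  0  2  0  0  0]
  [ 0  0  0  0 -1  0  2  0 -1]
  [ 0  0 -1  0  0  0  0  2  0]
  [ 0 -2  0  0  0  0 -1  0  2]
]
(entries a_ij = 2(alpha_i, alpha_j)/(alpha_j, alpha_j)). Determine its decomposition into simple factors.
The diagram associated to this matrix has two connected components: the simple roots {alpha_3, alpha_6, alpha_8} form a chain of 3 nodes with a double edge at one end; the terminal node there is the unique short simple root (B_3), and {alpha_1, alpha_2, alpha_4, alpha_5, alpha_7, alpha_9} form a chain of 6 nodes with a double edge at one end; the terminal node there is the unique short simple root (B_6). A semisimple Lie algebra decomposes uniquely as the direct sum of simple ideals, one per connected component of its Dynkin diagram, so g ≅ B_3 ⊕ B_6 (dimension 21 + 78 = 99).

B_3 (so(7)) ⊕ B_6 (so(13))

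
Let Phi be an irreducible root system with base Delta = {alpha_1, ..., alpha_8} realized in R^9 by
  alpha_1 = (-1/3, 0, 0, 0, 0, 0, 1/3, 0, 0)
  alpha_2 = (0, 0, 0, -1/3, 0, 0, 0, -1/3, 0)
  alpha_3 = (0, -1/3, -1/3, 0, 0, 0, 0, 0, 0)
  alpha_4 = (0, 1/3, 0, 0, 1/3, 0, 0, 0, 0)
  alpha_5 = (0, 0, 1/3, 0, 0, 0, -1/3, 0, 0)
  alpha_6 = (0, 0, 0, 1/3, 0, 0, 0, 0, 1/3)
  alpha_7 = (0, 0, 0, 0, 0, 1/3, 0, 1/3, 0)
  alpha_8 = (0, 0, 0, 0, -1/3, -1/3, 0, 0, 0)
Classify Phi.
A_8

Compute the Cartan integers a_ij = 2(alpha_i, alpha_j)/(alpha_j, alpha_j); the resulting 8x8 Cartan matrix is
[[2, 0, 0, 0, -1, 0, 0, 0], [0, 2, 0, 0, 0, -1, -1, 0], [0, 0, 2, -1, -1, 0, 0, 0], [0, 0, -1, 2, 0, 0, 0, -1], [-1, 0, -1, 0, 2, 0, 0, 0], [0, -1, 0, 0, 0, 2, 0, 0], [0, -1, 0, 0, 0, 0, 2, -1], [0, 0, 0, -1, 0, 0, -1, 2]].
All simple roots have the same length, so the diagram is simply laced. The associated Dynkin diagram is a chain of 8 nodes with single edges (A_8), so the type is A_8 (the algebra sl(9)).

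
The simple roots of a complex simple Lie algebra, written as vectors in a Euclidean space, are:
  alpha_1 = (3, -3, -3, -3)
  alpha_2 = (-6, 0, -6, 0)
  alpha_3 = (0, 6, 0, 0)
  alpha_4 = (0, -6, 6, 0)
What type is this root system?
Compute the Cartan integers a_ij = 2(alpha_i, alpha_j)/(alpha_j, alpha_j); the resulting 4x4 Cartan matrix is
[[2, 0, -1, 0], [0, 2, 0, -1], [-1, 0, 2, -1], [0, -1, -2, 2]].
The roots have two lengths (squared-length ratio 2:1); the short ones are alpha_{1,3}. The associated Dynkin diagram is a chain of 4 nodes with a double edge between the middle two (F_4), so the type is F_4.

type F_4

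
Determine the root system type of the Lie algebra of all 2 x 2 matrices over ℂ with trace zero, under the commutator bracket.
A1

This is sl(2), which has dimension 2^2 - 1 = 3 and rank 2 - 1 = 1 (a Cartan subalgebra is the diagonal traceless matrices). In the classification of classical Lie algebras, the special linear algebra sl(n+1) has type A_n; here n = 1, so the Dynkin diagram is a chain of 1 nodes with single edges (A_1). Hence the type is A_1.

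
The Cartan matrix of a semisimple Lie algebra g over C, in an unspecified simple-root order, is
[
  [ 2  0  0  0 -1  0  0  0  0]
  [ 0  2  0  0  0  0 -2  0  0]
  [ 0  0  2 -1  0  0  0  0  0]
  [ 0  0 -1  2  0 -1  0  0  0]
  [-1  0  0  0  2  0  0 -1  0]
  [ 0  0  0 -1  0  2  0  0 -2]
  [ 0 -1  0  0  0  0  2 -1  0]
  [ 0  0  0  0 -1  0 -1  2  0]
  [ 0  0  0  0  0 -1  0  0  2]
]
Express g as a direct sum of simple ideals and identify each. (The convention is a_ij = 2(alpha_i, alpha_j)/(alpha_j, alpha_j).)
The diagram associated to this matrix has two connected components: the simple roots {alpha_3, alpha_4, alpha_6, alpha_9} form a chain of 4 nodes with a double edge at one end; the terminal node there is the unique short simple root (B_4), and {alpha_1, alpha_2, alpha_5, alpha_7, alpha_8} form a chain of 5 nodes with a double edge at one end; the terminal node there is the unique long simple root (C_5). A semisimple Lie algebra decomposes uniquely as the direct sum of simple ideals, one per connected component of its Dynkin diagram, so g ≅ B_4 ⊕ C_5 (dimension 36 + 55 = 91).

B_4 (so(9)) ⊕ C_5 (sp(10))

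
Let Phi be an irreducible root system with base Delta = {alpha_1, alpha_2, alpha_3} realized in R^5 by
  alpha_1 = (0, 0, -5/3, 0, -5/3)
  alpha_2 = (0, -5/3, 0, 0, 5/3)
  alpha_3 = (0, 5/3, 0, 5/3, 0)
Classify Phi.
Compute the Cartan integers a_ij = 2(alpha_i, alpha_j)/(alpha_j, alpha_j); the resulting 3x3 Cartan matrix is
[[2, -1, 0], [-1, 2, -1], [0, -1, 2]].
All simple roots have the same length, so the diagram is simply laced. The associated Dynkin diagram is a chain of 3 nodes with single edges (A_3), so the type is A_3 (the algebra sl(4)).

type A_3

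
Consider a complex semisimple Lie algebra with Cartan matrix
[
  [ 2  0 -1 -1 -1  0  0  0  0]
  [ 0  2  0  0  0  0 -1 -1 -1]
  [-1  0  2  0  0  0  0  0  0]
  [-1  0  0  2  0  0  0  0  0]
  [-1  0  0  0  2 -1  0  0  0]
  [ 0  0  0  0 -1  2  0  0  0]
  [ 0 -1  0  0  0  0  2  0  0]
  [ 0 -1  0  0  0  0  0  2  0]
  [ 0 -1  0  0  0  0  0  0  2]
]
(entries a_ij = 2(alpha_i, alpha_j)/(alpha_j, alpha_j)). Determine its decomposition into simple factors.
The diagram associated to this matrix has two connected components: the simple roots {alpha_2, alpha_7, alpha_8, alpha_9} form a chain of 2 nodes with a fork of two nodes at one end (D_4), and {alpha_1, alpha_3, alpha_4, alpha_5, alpha_6} form a chain of 3 nodes with a fork of two nodes at one end (D_5). A semisimple Lie algebra decomposes uniquely as the direct sum of simple ideals, one per connected component of its Dynkin diagram, so g ≅ D_4 ⊕ D_5 (dimension 28 + 45 = 73).

D_4 + D_5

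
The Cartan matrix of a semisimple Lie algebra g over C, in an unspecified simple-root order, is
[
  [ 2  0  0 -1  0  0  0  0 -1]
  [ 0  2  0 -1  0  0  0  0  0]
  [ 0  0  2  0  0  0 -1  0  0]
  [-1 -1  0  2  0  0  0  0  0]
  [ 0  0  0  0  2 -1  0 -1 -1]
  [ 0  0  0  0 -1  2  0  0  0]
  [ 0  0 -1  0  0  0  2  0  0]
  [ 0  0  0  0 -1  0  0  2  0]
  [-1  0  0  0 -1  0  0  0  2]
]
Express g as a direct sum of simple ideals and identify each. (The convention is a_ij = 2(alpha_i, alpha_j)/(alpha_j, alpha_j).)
type A_2 ⊕ type D_7

The diagram associated to this matrix has two connected components: the simple roots {alpha_3, alpha_7} form a chain of 2 nodes with single edges (A_2), and {alpha_1, alpha_2, alpha_4, alpha_5, alpha_6, alpha_8, alpha_9} form a chain of 5 nodes with a fork of two nodes at one end (D_7). A semisimple Lie algebra decomposes uniquely as the direct sum of simple ideals, one per connected component of its Dynkin diagram, so g ≅ A_2 ⊕ D_7 (dimension 8 + 91 = 99).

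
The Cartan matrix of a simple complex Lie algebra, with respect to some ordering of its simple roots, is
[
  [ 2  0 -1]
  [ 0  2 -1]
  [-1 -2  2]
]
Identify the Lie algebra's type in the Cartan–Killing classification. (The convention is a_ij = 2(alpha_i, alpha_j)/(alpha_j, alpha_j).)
B3

The matrix has rank 3 with 2's on the diagonal. Reading the off-diagonal entries as Dynkin edges (a single edge where a_ij = a_ji = -1; a double or triple edge where a_ij * a_ji = 2 or 3), the diagram is a chain of 3 nodes with a double edge at one end; the terminal node there is the unique short simple root (B_3). One simple-root ordering that puts it in standard form is (alpha_1, alpha_3, alpha_2). So the algebra is type B_3, i.e. so(7).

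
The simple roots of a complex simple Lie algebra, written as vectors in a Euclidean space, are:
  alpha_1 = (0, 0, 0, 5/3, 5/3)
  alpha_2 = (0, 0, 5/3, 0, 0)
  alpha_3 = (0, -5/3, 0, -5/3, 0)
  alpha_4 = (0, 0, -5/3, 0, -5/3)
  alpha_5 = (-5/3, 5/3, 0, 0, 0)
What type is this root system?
Compute the Cartan integers a_ij = 2(alpha_i, alpha_j)/(alpha_j, alpha_j); the resulting 5x5 Cartan matrix is
[[2, 0, -1, -1, 0], [0, 2, 0, -1, 0], [-1, 0, 2, 0, -1], [-1, -2, 0, 2, 0], [0, 0, -1, 0, 2]].
The roots have two lengths (squared-length ratio 2:1); the short ones are alpha_{2}. The associated Dynkin diagram is a chain of 5 nodes with a double edge at one end; the terminal node there is the unique short simple root (B_5), so the type is B_5 (the algebra so(11)).

B_5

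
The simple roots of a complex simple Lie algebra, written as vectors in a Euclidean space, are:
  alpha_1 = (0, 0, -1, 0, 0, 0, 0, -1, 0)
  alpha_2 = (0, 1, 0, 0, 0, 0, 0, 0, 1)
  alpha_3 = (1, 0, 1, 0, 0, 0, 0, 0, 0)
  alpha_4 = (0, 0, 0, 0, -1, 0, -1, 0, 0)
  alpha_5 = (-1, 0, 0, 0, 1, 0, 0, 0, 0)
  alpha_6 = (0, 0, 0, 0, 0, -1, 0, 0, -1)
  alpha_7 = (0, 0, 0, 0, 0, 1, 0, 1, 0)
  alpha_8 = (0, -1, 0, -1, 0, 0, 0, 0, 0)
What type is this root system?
Compute the Cartan integers a_ij = 2(alpha_i, alpha_j)/(alpha_j, alpha_j); the resulting 8x8 Cartan matrix is
[[2, 0, -1, 0, 0, 0, -1, 0], [0, 2, 0, 0, 0, -1, 0, -1], [-1, 0, 2, 0, -1, 0, 0, 0], [0, 0, 0, 2, -1, 0, 0, 0], [0, 0, -1, -1, 2, 0, 0, 0], [0, -1, 0, 0, 0, 2, -1, 0], [-1, 0, 0, 0, 0, -1, 2, 0], [0, -1, 0, 0, 0, 0, 0, 2]].
All simple roots have the same length, so the diagram is simply laced. The associated Dynkin diagram is a chain of 8 nodes with single edges (A_8), so the type is A_8 (the algebra sl(9)).

type A_8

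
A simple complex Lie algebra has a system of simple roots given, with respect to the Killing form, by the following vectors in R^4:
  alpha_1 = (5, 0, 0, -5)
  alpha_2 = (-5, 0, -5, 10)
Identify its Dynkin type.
Compute the Cartan integers a_ij = 2(alpha_i, alpha_j)/(alpha_j, alpha_j); the resulting 2x2 Cartan matrix is
[[2, -1], [-3, 2]].
The roots have two lengths (squared-length ratio 3:1); the short ones are alpha_{1}. The associated Dynkin diagram is two nodes joined by a triple edge (G_2), so the type is G_2.

G2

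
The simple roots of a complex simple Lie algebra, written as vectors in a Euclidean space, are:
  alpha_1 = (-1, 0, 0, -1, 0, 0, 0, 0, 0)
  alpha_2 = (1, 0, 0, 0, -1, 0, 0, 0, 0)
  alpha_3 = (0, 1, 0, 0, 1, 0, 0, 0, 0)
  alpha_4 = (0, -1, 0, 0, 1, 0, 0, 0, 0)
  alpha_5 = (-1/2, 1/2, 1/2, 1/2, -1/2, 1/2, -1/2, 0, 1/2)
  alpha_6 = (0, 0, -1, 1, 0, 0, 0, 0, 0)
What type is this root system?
E_6

Compute the Cartan integers a_ij = 2(alpha_i, alpha_j)/(alpha_j, alpha_j); the resulting 6x6 Cartan matrix is
[[2, -1, 0, 0, 0, -1], [-1, 2, -1, -1, 0, 0], [0, -1, 2, 0, 0, 0], [0, -1, 0, 2, -1, 0], [0, 0, 0, -1, 2, 0], [-1, 0, 0, 0, 0, 2]].
All simple roots have the same length, so the diagram is simply laced. The associated Dynkin diagram is a chain of 5 nodes with one extra node attached to the third node from one end (E_6), so the type is E_6.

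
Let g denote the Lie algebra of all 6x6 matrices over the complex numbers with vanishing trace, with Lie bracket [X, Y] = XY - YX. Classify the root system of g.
type A_5

This is sl(6), which has dimension 6^2 - 1 = 35 and rank 6 - 1 = 5 (a Cartan subalgebra is the diagonal traceless matrices). In the classification of classical Lie algebras, the special linear algebra sl(n+1) has type A_n; here n = 5, so the Dynkin diagram is a chain of 5 nodes with single edges (A_5). Hence the type is A_5.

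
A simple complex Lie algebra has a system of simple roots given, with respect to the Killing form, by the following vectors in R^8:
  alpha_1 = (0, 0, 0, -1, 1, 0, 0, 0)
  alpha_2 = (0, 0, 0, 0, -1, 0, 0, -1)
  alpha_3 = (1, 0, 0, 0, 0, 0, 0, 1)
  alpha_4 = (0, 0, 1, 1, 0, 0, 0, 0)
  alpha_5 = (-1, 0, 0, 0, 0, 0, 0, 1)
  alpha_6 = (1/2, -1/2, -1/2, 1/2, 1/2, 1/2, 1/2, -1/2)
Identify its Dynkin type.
Compute the Cartan integers a_ij = 2(alpha_i, alpha_j)/(alpha_j, alpha_j); the resulting 6x6 Cartan matrix is
[[2, -1, 0, -1, 0, 0], [-1, 2, -1, 0, -1, 0], [0, -1, 2, 0, 0, 0], [-1, 0, 0, 2, 0, 0], [0, -1, 0, 0, 2, -1], [0, 0, 0, 0, -1, 2]].
All simple roots have the same length, so the diagram is simply laced. The associated Dynkin diagram is a chain of 5 nodes with one extra node attached to the third node from one end (E_6), so the type is E_6.

E_6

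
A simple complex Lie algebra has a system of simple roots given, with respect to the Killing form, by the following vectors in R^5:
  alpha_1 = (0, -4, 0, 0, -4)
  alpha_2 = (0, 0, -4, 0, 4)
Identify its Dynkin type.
Compute the Cartan integers a_ij = 2(alpha_i, alpha_j)/(alpha_j, alpha_j); the resulting 2x2 Cartan matrix is
[[2, -1], [-1, 2]].
All simple roots have the same length, so the diagram is simply laced. The associated Dynkin diagram is a chain of 2 nodes with single edges (A_2), so the type is A_2 (the algebra sl(3)).

type A_2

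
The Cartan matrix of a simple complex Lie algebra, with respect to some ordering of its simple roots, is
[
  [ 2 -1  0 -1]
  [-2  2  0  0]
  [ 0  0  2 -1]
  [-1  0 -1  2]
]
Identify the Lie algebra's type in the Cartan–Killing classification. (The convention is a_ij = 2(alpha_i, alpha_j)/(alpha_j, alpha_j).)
The matrix has rank 4 with 2's on the diagonal. Reading the off-diagonal entries as Dynkin edges (a single edge where a_ij = a_ji = -1; a double or triple edge where a_ij * a_ji = 2 or 3), the diagram is a chain of 4 nodes with a double edge at one end; the terminal node there is the unique long simple root (C_4). One simple-root ordering that puts it in standard form is (alpha_3, alpha_4, alpha_1, alpha_2). So the algebra is type C_4, i.e. sp(8).

C_4 (sp(8))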